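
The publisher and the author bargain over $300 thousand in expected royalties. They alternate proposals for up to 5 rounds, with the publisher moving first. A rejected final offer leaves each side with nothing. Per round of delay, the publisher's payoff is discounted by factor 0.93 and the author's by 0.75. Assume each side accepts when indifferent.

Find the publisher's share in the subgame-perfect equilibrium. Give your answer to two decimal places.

Round 5 (the publisher proposes): rejection yields 0 for the author; the publisher offers 0 and keeps 300.
Round 4 (the author proposes): the publisher can get 300 next round, worth 0.93 × 300 = 279 now; the author offers that and keeps 21.
Round 3 (the publisher proposes): the author can get 21 next round, worth 0.75 × 21 = 15.75 now, so the publisher offers 15.75, keeping 284.25.
Round 2 (the author proposes): the publisher can get 284.25 next round, worth 0.93 × 284.25 = 264.3525 now; the author offers that and keeps 35.6475.
Round 1 (the publisher proposes): the author can get 35.6475 next round, worth 0.75 × 35.6475 = 26.735625 now, so the publisher offers 26.735625, keeping 273.264375.

273.26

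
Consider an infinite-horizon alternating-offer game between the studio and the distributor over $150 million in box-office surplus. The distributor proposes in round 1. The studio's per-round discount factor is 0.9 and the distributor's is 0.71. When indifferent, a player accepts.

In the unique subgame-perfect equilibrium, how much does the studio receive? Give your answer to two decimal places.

108.45

When the distributor proposes, the studio accepts any offer worth at least 0.9 times what the studio would get by proposing next round; and vice versa.
This gives x = 150 − 0.9y and y = 150 − 0.71x, where x and y are each side's share when it proposes.
Hence (1 − 0.9·0.71)x = 150(1 − 0.9), i.e. 0.361·x = 15.
x ≈ 41.5512; the studio's share is 150 − x ≈ 108.4488.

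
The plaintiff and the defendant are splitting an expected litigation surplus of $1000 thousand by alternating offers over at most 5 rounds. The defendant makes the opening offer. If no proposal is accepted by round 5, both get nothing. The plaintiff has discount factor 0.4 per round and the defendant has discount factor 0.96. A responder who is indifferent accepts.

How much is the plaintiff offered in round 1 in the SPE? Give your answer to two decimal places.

Round 5 (the defendant proposes): rejection yields 0 for the plaintiff; the defendant offers 0 and keeps 1000.
Round 4 (the plaintiff proposes): the defendant can get 1000 next round, worth 0.96 × 1000 = 960 now. The plaintiff offers 960 and keeps 1000 − 960 = 40.
Round 3 (the defendant proposes): the plaintiff can get 40 next round, worth 0.4 × 40 = 16 now, so the defendant offers 16, keeping 984.
Round 2 (the plaintiff proposes): the defendant can get 984 next round, worth 0.96 × 984 = 944.64 now, so the plaintiff offers 944.64, keeping 55.36.
Round 1 (the defendant proposes): the plaintiff can get 55.36 next round, worth 0.4 × 55.36 = 22.144 now. The defendant offers 22.144 and keeps 1000 − 22.144 = 977.856.

22.14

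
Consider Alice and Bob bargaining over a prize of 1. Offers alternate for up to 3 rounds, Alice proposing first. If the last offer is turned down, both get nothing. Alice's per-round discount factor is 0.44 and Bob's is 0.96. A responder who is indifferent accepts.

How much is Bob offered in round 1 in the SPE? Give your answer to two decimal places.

Round 3 (Alice proposes): Bob will accept anything ≥ 0, so Alice offers 0 and keeps 1.
Round 2 (Bob proposes): Alice can get 1 next round, worth 0.44 × 1 = 0.44 now; Bob offers that and keeps 0.56.
Round 1 (Alice proposes): Bob can get 0.56 next round, worth 0.96 × 0.56 = 0.5376 now; Alice offers that and keeps 0.4624.

0.54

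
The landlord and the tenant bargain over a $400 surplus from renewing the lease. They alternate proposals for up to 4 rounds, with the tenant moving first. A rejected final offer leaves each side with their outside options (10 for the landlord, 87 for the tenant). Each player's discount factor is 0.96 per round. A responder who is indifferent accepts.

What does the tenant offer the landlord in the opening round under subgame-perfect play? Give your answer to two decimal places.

Round 4 (the landlord proposes): the tenant gets 87 if talks fail, so the landlord offers 87 and keeps 313.
Round 3 (the tenant proposes): the landlord can get 313 next round, worth 0.96 × 313 = 300.48 now, so the tenant offers 300.48, keeping 99.52.
Round 2 (the landlord proposes): the tenant can get 99.52 next round, worth 0.96 × 99.52 = 95.5392 now. The landlord offers 95.5392 and keeps 400 − 95.5392 = 304.4608.
Round 1 (the tenant proposes): the landlord can get 304.4608 next round, worth 0.96 × 304.4608 = 292.282368 now, so the tenant offers 292.282368, keeping 107.717632.

292.28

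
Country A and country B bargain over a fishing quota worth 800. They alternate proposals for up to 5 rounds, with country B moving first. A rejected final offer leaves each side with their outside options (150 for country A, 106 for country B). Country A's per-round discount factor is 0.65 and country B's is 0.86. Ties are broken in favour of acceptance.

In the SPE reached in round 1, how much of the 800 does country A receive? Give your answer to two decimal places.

160.37

Solve by backward induction from round 5.
Round 5 (country B proposes): country A gets 150 if talks fail, so country B offers 150 and keeps 650.
Round 4 (country A proposes): country B can get 650 next round, worth 0.86 × 650 = 559 now; country A offers that and keeps 241.
Round 3 (country B proposes): country A can get 241 next round, worth 0.65 × 241 = 156.65 now; country B offers that and keeps 643.35.
Round 2 (country A proposes): country B can get 643.35 next round, worth 0.86 × 643.35 = 553.281 now, so country A offers 553.281, keeping 246.719.
Round 1 (country B proposes): country A can get 246.719 next round, worth 0.65 × 246.719 = 160.36735 now; country B offers that and keeps 639.63265.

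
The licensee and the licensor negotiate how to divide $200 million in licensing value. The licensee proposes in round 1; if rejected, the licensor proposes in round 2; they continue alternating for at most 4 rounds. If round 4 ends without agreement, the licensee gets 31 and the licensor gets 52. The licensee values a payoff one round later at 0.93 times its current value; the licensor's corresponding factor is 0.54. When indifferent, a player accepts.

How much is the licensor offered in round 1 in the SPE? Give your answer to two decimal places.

53.39

Round 4 (the licensor proposes): the licensee gets 31 if talks fail, so the licensor offers 31 and keeps 169.
Round 3 (the licensee proposes): the licensor can get 169 next round, worth 0.54 × 169 = 91.26 now, so the licensee offers 91.26, keeping 108.74.
Round 2 (the licensor proposes): the licensee can get 108.74 next round, worth 0.93 × 108.74 = 101.1282 now; the licensor offers that and keeps 98.8718.
Round 1 (the licensee proposes): the licensor can get 98.8718 next round, worth 0.54 × 98.8718 = 53.390772 now. The licensee offers 53.390772 and keeps 200 − 53.390772 = 146.609228.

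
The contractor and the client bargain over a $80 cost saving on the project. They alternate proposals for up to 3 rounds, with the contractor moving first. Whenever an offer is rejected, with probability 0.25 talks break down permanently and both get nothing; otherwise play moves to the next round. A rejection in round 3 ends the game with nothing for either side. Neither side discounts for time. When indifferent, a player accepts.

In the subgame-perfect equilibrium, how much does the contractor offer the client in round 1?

15

By backward induction:
Round 3 (the contractor proposes): the client will accept anything ≥ 0, so the contractor offers 0 and keeps 80.
Round 2 (the client proposes): rejecting gives the contractor an expected 0.75 × 80 = 60; the client offers that and keeps 20.
Round 1 (the contractor proposes): rejecting gives the client an expected 0.75 × 20 = 15. The contractor offers 15 and keeps 80 − 15 = 65.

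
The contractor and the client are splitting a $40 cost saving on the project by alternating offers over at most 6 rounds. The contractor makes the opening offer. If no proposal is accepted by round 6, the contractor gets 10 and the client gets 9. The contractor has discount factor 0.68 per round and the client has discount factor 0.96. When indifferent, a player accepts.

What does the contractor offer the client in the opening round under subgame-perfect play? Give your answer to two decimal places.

32.58

Round 6 (the client proposes): the contractor gets 10 if talks fail, so the client offers 10 and keeps 30.
Round 5 (the contractor proposes): the client can get 30 next round, worth 0.96 × 30 = 28.8 now, so the contractor offers 28.8, keeping 11.2.
Round 4 (the client proposes): the contractor can get 11.2 next round, worth 0.68 × 11.2 = 7.616 now; the client offers that and keeps 32.384.
Round 3 (the contractor proposes): the client can get 32.384 next round, worth 0.96 × 32.384 = 31.08864 now. The contractor offers 31.08864 and keeps 40 − 31.08864 = 8.91136.
Round 2 (the client proposes): the contractor can get 8.91136 next round, worth 0.68 × 8.91136 = 6.0597248 now, so the client offers 6.0597248, keeping 33.9402752.
Round 1 (the contractor proposes): the client can get 33.9402752 next round, worth 0.96 × 33.9402752 = 32.582664192 now. The contractor offers 32.582664192 and keeps 40 − 32.582664192 = 7.417335808.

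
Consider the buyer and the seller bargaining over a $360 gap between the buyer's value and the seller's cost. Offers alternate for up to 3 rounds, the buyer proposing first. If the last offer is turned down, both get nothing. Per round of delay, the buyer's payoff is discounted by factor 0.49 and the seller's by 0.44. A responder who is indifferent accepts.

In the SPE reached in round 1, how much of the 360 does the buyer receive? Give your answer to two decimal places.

Work backward from the last round.
Round 3 (the buyer proposes): rejection yields 0 for the seller; the buyer offers 0 and keeps 360.
Round 2 (the seller proposes): the buyer can get 360 next round, worth 0.49 × 360 = 176.4 now, so the seller offers 176.4, keeping 183.6.
Round 1 (the buyer proposes): the seller can get 183.6 next round, worth 0.44 × 183.6 = 80.784 now; the buyer offers that and keeps 279.216.

279.22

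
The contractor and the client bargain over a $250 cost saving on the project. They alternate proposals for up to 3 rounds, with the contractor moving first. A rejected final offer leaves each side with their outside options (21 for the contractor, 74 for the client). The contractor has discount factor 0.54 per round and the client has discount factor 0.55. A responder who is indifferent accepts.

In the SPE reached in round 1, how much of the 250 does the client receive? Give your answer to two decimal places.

Work backward from the last round.
Round 3 (the contractor proposes): the client gets 74 if talks fail, so the contractor offers 74 and keeps 176.
Round 2 (the client proposes): the contractor can get 176 next round, worth 0.54 × 176 = 95.04 now; the client offers that and keeps 154.96.
Round 1 (the contractor proposes): the client can get 154.96 next round, worth 0.55 × 154.96 = 85.228 now; the contractor offers that and keeps 164.772.

85.23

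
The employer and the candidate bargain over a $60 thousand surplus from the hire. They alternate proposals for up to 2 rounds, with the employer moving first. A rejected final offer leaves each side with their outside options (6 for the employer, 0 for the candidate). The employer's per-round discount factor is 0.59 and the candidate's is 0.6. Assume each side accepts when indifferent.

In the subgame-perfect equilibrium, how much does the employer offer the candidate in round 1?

32.4

Round 2 (the candidate proposes): the employer gets 6 if talks fail, so the candidate offers 6 and keeps 54.
Round 1 (the employer proposes): the candidate can get 54 next round, worth 0.6 × 54 = 32.4 now; the employer offers that and keeps 27.6.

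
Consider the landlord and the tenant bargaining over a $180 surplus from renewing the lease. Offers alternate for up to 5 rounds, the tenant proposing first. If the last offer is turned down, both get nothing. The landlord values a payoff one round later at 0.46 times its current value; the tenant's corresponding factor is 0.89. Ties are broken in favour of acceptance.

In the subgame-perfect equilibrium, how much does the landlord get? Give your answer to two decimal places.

Round 5 (the tenant proposes): the landlord will accept anything ≥ 0, so the tenant offers 0 and keeps 180.
Round 4 (the landlord proposes): the tenant can get 180 next round, worth 0.89 × 180 = 160.2 now; the landlord offers that and keeps 19.8.
Round 3 (the tenant proposes): the landlord can get 19.8 next round, worth 0.46 × 19.8 = 9.108 now. The tenant offers 9.108 and keeps 180 − 9.108 = 170.892.
Round 2 (the landlord proposes): the tenant can get 170.892 next round, worth 0.89 × 170.892 = 152.09388 now; the landlord offers that and keeps 27.90612.
Round 1 (the tenant proposes): the landlord can get 27.90612 next round, worth 0.46 × 27.90612 = 12.8368152 now. The tenant offers 12.8368152 and keeps 180 − 12.8368152 = 167.1631848.

12.84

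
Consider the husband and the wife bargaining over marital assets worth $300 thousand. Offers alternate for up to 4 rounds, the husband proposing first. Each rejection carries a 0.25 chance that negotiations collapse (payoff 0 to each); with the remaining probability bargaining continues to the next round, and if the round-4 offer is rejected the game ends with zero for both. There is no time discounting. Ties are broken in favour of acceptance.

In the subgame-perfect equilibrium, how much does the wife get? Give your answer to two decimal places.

182.81

By backward induction:
Round 4 (the wife proposes): rejection yields 0 for the husband; the wife offers 0 and keeps 300.
Round 3 (the husband proposes): rejecting gives the wife an expected 0.75 × 300 = 225, so the husband offers 225, keeping 75.
Round 2 (the wife proposes): rejecting gives the husband an expected 0.75 × 75 = 56.25; the wife offers that and keeps 243.75.
Round 1 (the husband proposes): rejecting gives the wife an expected 0.75 × 243.75 = 182.8125, so the husband offers 182.8125, keeping 117.1875.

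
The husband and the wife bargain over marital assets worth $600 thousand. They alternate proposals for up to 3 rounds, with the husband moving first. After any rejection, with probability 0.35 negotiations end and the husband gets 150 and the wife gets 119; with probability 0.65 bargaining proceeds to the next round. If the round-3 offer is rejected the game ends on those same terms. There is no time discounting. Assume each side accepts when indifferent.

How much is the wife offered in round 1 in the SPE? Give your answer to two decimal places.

194.30

By backward induction:
Round 3 (the husband proposes): the wife gets 119 if talks fail, so the husband offers 119 and keeps 481.
Round 2 (the wife proposes): rejecting gives the husband an expected 0.65 × 481 + 0.35 × 150 = 365.15, so the wife offers 365.15, keeping 234.85.
Round 1 (the husband proposes): rejecting gives the wife an expected 0.65 × 234.85 + 0.35 × 119 = 194.3025, so the husband offers 194.3025, keeping 405.6975.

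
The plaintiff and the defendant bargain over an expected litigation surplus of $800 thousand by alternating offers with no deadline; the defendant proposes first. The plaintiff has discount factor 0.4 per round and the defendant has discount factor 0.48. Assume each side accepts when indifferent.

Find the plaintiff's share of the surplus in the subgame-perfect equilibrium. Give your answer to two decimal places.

In a stationary SPE each proposer offers the other exactly their discounted continuation value.
If the defendant keeps x when proposing and the plaintiff keeps y when proposing, then x = 800 − 0.4y and y = 800 − 0.48x.
Solving: x = 800(1 − 0.4) / (1 − 0.48·0.4) = 480 / 0.808 ≈ 594.0594.
The plaintiff gets 800 − 594.0594 ≈ 205.9406.

205.94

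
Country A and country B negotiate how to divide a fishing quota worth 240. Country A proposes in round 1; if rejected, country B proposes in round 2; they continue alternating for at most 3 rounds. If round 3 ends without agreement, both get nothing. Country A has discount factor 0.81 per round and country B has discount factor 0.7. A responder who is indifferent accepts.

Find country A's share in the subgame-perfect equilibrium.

Round 3 (country A proposes): rejection yields 0 for country B; country A offers 0 and keeps 240.
Round 2 (country B proposes): country A can get 240 next round, worth 0.81 × 240 = 194.4 now. Country B offers 194.4 and keeps 240 − 194.4 = 45.6.
Round 1 (country A proposes): country B can get 45.6 next round, worth 0.7 × 45.6 = 31.92 now. Country A offers 31.92 and keeps 240 − 31.92 = 208.08.

208.08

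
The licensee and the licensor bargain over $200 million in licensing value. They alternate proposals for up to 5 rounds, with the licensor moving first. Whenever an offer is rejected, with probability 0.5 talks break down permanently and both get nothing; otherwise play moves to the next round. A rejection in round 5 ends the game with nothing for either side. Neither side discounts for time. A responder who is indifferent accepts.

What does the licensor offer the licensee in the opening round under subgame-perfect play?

62.5

Round 5 (the licensor proposes): rejection yields 0 for the licensee; the licensor offers 0 and keeps 200.
Round 4 (the licensee proposes): rejecting gives the licensor an expected 0.5 × 200 = 100. The licensee offers 100 and keeps 200 − 100 = 100.
Round 3 (the licensor proposes): rejecting gives the licensee an expected 0.5 × 100 = 50. The licensor offers 50 and keeps 200 − 50 = 150.
Round 2 (the licensee proposes): rejecting gives the licensor an expected 0.5 × 150 = 75; the licensee offers that and keeps 125.
Round 1 (the licensor proposes): rejecting gives the licensee an expected 0.5 × 125 = 62.5. The licensor offers 62.5 and keeps 200 − 62.5 = 137.5.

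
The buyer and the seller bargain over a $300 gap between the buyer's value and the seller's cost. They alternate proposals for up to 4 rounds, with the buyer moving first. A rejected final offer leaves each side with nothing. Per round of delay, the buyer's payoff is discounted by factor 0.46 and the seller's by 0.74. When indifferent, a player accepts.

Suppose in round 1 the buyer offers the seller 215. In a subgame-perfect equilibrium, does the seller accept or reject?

Work out the seller's continuation value if the offer is rejected.
Round 4 (the seller proposes): rejection yields 0 for the buyer; the seller offers 0 and keeps 300.
Round 3 (the buyer proposes): the seller can get 300 next round, worth 0.74 × 300 = 222 now. The buyer offers 222 and keeps 300 − 222 = 78.
Round 2 (the seller proposes): the buyer can get 78 next round, worth 0.46 × 78 = 35.88 now; the seller offers that and keeps 264.12.
So by rejecting in round 1, the seller gets 264.12 next round, worth 0.74 × 264.12 = 195.4488 now.
Offer 215 ≥ 195.4488, so the seller accepts.

Accept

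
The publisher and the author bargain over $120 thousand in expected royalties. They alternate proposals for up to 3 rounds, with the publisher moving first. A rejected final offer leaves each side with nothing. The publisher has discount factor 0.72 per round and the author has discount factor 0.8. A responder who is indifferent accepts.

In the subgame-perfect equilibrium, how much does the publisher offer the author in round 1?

26.88

Round 3 (the publisher proposes): rejection yields 0 for the author; the publisher offers 0 and keeps 120.
Round 2 (the author proposes): the publisher can get 120 next round, worth 0.72 × 120 = 86.4 now. The author offers 86.4 and keeps 120 − 86.4 = 33.6.
Round 1 (the publisher proposes): the author can get 33.6 next round, worth 0.8 × 33.6 = 26.88 now. The publisher offers 26.88 and keeps 120 − 26.88 = 93.12.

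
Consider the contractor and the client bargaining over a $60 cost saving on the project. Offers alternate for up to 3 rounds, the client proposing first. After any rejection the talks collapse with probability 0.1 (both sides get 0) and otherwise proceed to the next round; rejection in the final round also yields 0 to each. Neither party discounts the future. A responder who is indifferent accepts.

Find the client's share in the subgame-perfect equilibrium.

54.6

Round 3 (the client proposes): rejection yields 0 for the contractor; the client offers 0 and keeps 60.
Round 2 (the contractor proposes): rejecting gives the client an expected 0.9 × 60 = 54, so the contractor offers 54, keeping 6.
Round 1 (the client proposes): rejecting gives the contractor an expected 0.9 × 6 = 5.4; the client offers that and keeps 54.6.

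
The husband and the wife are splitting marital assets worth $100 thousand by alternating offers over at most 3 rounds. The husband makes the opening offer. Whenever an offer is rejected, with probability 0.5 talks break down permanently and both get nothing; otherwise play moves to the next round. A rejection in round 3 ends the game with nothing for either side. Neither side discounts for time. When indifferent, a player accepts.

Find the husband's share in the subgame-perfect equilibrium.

75

Round 3 (the husband proposes): rejection yields 0 for the wife; the husband offers 0 and keeps 100.
Round 2 (the wife proposes): rejecting gives the husband an expected 0.5 × 100 = 50. The wife offers 50 and keeps 100 − 50 = 50.
Round 1 (the husband proposes): rejecting gives the wife an expected 0.5 × 50 = 25. The husband offers 25 and keeps 100 − 25 = 75.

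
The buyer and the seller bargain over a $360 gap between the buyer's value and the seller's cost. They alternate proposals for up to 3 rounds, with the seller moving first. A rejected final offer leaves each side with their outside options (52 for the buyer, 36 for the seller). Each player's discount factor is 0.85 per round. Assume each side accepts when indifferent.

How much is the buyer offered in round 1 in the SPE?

83.47

Round 3 (the seller proposes): the buyer gets 52 if talks fail, so the seller offers 52 and keeps 308.
Round 2 (the buyer proposes): the seller can get 308 next round, worth 0.85 × 308 = 261.8 now, so the buyer offers 261.8, keeping 98.2.
Round 1 (the seller proposes): the buyer can get 98.2 next round, worth 0.85 × 98.2 = 83.47 now, so the seller offers 83.47, keeping 276.53.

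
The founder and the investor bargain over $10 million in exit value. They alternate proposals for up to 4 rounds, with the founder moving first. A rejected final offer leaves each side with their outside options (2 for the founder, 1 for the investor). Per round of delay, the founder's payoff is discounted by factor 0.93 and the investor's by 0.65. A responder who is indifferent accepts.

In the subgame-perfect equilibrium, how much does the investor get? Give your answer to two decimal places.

3.60

Round 4 (the investor proposes): the founder gets 2 if talks fail, so the investor offers 2 and keeps 8.
Round 3 (the founder proposes): the investor can get 8 next round, worth 0.65 × 8 = 5.2 now. The founder offers 5.2 and keeps 10 − 5.2 = 4.8.
Round 2 (the investor proposes): the founder can get 4.8 next round, worth 0.93 × 4.8 = 4.464 now. The investor offers 4.464 and keeps 10 − 4.464 = 5.536.
Round 1 (the founder proposes): the investor can get 5.536 next round, worth 0.65 × 5.536 = 3.5984 now, so the founder offers 3.5984, keeping 6.4016.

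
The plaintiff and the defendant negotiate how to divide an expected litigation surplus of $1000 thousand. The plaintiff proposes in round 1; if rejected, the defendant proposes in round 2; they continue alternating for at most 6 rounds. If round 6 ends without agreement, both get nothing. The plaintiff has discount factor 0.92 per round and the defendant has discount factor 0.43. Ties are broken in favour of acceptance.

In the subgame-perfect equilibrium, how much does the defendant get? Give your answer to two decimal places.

By backward induction:
Round 6 (the defendant proposes): the plaintiff will accept anything ≥ 0, so the defendant offers 0 and keeps 1000.
Round 5 (the plaintiff proposes): the defendant can get 1000 next round, worth 0.43 × 1000 = 430 now, so the plaintiff offers 430, keeping 570.
Round 4 (the defendant proposes): the plaintiff can get 570 next round, worth 0.92 × 570 = 524.4 now. The defendant offers 524.4 and keeps 1000 − 524.4 = 475.6.
Round 3 (the plaintiff proposes): the defendant can get 475.6 next round, worth 0.43 × 475.6 = 204.508 now. The plaintiff offers 204.508 and keeps 1000 − 204.508 = 795.492.
Round 2 (the defendant proposes): the plaintiff can get 795.492 next round, worth 0.92 × 795.492 = 731.85264 now, so the defendant offers 731.85264, keeping 268.14736.
Round 1 (the plaintiff proposes): the defendant can get 268.14736 next round, worth 0.43 × 268.14736 = 115.3033648 now; the plaintiff offers that and keeps 884.6966352.

115.30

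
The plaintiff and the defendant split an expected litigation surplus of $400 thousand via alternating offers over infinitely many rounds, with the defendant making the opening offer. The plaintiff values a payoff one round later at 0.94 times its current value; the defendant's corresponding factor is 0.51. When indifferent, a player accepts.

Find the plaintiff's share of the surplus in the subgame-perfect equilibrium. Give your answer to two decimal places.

353.90

Let x be the defendant's share when the defendant proposes and y be the plaintiff's share when the plaintiff proposes.
The plaintiff accepts iff offered ≥ 0.94·y, so x = 400 − 0.94y. Symmetrically y = 400 − 0.51x.
Substituting: x = 400 − 0.94(400 − 0.51x), giving x(1 − 0.51·0.94) = 400(1 − 0.94).
So x = 400 × 0.06 / 0.5206 ≈ 46.1007, and the plaintiff receives 400 − x ≈ 353.8993.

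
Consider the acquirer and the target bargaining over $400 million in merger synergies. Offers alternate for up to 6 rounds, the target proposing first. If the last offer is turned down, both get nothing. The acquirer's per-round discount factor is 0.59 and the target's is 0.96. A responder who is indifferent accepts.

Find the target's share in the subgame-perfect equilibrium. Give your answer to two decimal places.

Work backward from the last round.
Round 6 (the acquirer proposes): rejection yields 0 for the target; the acquirer offers 0 and keeps 400.
Round 5 (the target proposes): the acquirer can get 400 next round, worth 0.59 × 400 = 236 now; the target offers that and keeps 164.
Round 4 (the acquirer proposes): the target can get 164 next round, worth 0.96 × 164 = 157.44 now; the acquirer offers that and keeps 242.56.
Round 3 (the target proposes): the acquirer can get 242.56 next round, worth 0.59 × 242.56 = 143.1104 now; the target offers that and keeps 256.8896.
Round 2 (the acquirer proposes): the target can get 256.8896 next round, worth 0.96 × 256.8896 = 246.614016 now; the acquirer offers that and keeps 153.385984.
Round 1 (the target proposes): the acquirer can get 153.385984 next round, worth 0.59 × 153.385984 = 90.49773056 now. The target offers 90.49773056 and keeps 400 − 90.49773056 = 309.50226944.

309.50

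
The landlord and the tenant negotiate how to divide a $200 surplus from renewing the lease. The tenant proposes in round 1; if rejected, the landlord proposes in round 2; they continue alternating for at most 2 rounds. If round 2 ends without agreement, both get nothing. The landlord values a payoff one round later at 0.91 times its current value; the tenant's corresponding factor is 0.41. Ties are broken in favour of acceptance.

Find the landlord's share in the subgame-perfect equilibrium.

182

By backward induction:
Round 2 (the landlord proposes): rejection yields 0 for the tenant; the landlord offers 0 and keeps 200.
Round 1 (the tenant proposes): the landlord can get 200 next round, worth 0.91 × 200 = 182 now, so the tenant offers 182, keeping 18.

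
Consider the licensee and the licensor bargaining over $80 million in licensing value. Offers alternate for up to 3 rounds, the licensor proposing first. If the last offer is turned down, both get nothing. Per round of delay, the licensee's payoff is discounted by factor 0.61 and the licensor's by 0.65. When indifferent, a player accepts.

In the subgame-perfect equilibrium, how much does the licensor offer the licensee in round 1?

Round 3 (the licensor proposes): the licensee will accept anything ≥ 0, so the licensor offers 0 and keeps 80.
Round 2 (the licensee proposes): the licensor can get 80 next round, worth 0.65 × 80 = 52 now, so the licensee offers 52, keeping 28.
Round 1 (the licensor proposes): the licensee can get 28 next round, worth 0.61 × 28 = 17.08 now; the licensor offers that and keeps 62.92.

17.08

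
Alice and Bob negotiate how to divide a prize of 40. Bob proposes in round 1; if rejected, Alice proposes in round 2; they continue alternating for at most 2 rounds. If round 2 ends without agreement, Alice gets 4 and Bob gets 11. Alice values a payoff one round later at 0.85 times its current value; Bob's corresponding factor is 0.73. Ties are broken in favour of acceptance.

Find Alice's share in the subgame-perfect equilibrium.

24.65

Round 2 (Alice proposes): Bob gets 11 if talks fail, so Alice offers 11 and keeps 29.
Round 1 (Bob proposes): Alice can get 29 next round, worth 0.85 × 29 = 24.65 now. Bob offers 24.65 and keeps 40 − 24.65 = 15.35.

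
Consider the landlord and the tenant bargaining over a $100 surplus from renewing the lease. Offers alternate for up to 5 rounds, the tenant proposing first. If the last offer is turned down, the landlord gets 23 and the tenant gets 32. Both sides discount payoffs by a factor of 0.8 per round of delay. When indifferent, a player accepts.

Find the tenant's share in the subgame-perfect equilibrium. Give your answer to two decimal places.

64.34

Round 5 (the tenant proposes): the landlord gets 23 if talks fail, so the tenant offers 23 and keeps 77.
Round 4 (the landlord proposes): the tenant can get 77 next round, worth 0.8 × 77 = 61.6 now; the landlord offers that and keeps 38.4.
Round 3 (the tenant proposes): the landlord can get 38.4 next round, worth 0.8 × 38.4 = 30.72 now; the tenant offers that and keeps 69.28.
Round 2 (the landlord proposes): the tenant can get 69.28 next round, worth 0.8 × 69.28 = 55.424 now. The landlord offers 55.424 and keeps 100 − 55.424 = 44.576.
Round 1 (the tenant proposes): the landlord can get 44.576 next round, worth 0.8 × 44.576 = 35.6608 now; the tenant offers that and keeps 64.3392.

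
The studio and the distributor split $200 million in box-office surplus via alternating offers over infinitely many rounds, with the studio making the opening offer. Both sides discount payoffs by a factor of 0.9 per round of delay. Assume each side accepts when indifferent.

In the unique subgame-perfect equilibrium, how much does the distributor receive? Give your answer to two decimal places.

94.74

Let x be the studio's share when the studio proposes and y be the distributor's share when the distributor proposes.
The distributor accepts iff offered ≥ 0.9·y, so x = 200 − 0.9y. Symmetrically y = 200 − 0.9x.
Substituting: x = 200 − 0.9(200 − 0.9x), giving x(1 − 0.9·0.9) = 200(1 − 0.9).
So x = 200 × 0.1 / 0.19 ≈ 105.2632, and the distributor receives 200 − x ≈ 94.7368.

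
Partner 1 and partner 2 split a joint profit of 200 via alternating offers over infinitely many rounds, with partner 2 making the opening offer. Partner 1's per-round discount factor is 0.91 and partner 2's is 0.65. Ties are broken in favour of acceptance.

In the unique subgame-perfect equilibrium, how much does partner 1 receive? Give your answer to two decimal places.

155.94

In a stationary SPE each proposer offers the other exactly their discounted continuation value.
If partner 2 keeps x when proposing and partner 1 keeps y when proposing, then x = 200 − 0.91y and y = 200 − 0.65x.
Solving: x = 200(1 − 0.91) / (1 − 0.65·0.91) = 18 / 0.4085 ≈ 44.0636.
Partner 1 gets 200 − 44.0636 ≈ 155.9364.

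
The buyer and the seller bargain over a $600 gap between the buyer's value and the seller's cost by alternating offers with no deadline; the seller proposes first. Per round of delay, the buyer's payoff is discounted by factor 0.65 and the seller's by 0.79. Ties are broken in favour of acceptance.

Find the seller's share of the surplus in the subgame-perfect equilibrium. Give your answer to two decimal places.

431.65

Let x be the seller's share when the seller proposes and y be the buyer's share when the buyer proposes.
The buyer accepts iff offered ≥ 0.65·y, so x = 600 − 0.65y. Symmetrically y = 600 − 0.79x.
Substituting: x = 600 − 0.65(600 − 0.79x), giving x(1 − 0.79·0.65) = 600(1 − 0.65).
So x = 600 × 0.35 / 0.4865 ≈ 431.6547, and the buyer receives 600 − x ≈ 168.3453.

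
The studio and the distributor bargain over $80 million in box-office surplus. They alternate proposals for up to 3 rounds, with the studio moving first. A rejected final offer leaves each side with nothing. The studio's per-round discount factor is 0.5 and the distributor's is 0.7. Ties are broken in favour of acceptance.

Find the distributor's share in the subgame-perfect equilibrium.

28

Round 3 (the studio proposes): rejection yields 0 for the distributor; the studio offers 0 and keeps 80.
Round 2 (the distributor proposes): the studio can get 80 next round, worth 0.5 × 80 = 40 now; the distributor offers that and keeps 40.
Round 1 (the studio proposes): the distributor can get 40 next round, worth 0.7 × 40 = 28 now; the studio offers that and keeps 52.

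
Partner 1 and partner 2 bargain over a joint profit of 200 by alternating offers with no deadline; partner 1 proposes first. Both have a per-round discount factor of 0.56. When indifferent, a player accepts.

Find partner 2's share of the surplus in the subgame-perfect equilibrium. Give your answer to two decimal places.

Let x be partner 1's share when partner 1 proposes and y be partner 2's share when partner 2 proposes.
Partner 2 accepts iff offered ≥ 0.56·y, so x = 200 − 0.56y. Symmetrically y = 200 − 0.56x.
Substituting: x = 200 − 0.56(200 − 0.56x), giving x(1 − 0.56·0.56) = 200(1 − 0.56).
So x = 200 × 0.44 / 0.6864 ≈ 128.2051, and partner 2 receives 200 − x ≈ 71.7949.

71.79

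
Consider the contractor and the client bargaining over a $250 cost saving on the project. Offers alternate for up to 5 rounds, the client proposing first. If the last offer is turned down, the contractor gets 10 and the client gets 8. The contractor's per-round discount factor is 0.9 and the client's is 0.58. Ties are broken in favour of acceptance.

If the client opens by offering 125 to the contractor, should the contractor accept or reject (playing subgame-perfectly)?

Reject

Work out the contractor's continuation value if the offer is rejected.
Round 5 (the client proposes): the contractor gets 10 if talks fail, so the client offers 10 and keeps 240.
Round 4 (the contractor proposes): the client can get 240 next round, worth 0.58 × 240 = 139.2 now, so the contractor offers 139.2, keeping 110.8.
Round 3 (the client proposes): the contractor can get 110.8 next round, worth 0.9 × 110.8 = 99.72 now, so the client offers 99.72, keeping 150.28.
Round 2 (the contractor proposes): the client can get 150.28 next round, worth 0.58 × 150.28 = 87.1624 now, so the contractor offers 87.1624, keeping 162.8376.
So by rejecting in round 1, the contractor gets 162.8376 next round, worth 0.9 × 162.8376 = 146.55384 now.
Offer 125 < 146.55384, so the contractor rejects.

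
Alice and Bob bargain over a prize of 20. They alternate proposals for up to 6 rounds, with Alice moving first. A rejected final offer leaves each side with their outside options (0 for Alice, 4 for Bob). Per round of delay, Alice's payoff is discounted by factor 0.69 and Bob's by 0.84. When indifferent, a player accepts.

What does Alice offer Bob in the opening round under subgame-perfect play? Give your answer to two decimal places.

13.87

Round 6 (Bob proposes): Alice will accept anything ≥ 0, so Bob offers 0 and keeps 20.
Round 5 (Alice proposes): Bob can get 20 next round, worth 0.84 × 20 = 16.8 now; Alice offers that and keeps 3.2.
Round 4 (Bob proposes): Alice can get 3.2 next round, worth 0.69 × 3.2 = 2.208 now; Bob offers that and keeps 17.792.
Round 3 (Alice proposes): Bob can get 17.792 next round, worth 0.84 × 17.792 = 14.94528 now. Alice offers 14.94528 and keeps 20 − 14.94528 = 5.05472.
Round 2 (Bob proposes): Alice can get 5.05472 next round, worth 0.69 × 5.05472 = 3.4877568 now. Bob offers 3.4877568 and keeps 20 − 3.4877568 = 16.5122432.
Round 1 (Alice proposes): Bob can get 16.5122432 next round, worth 0.84 × 16.5122432 = 13.870284288 now. Alice offers 13.870284288 and keeps 20 − 13.870284288 = 6.129715712.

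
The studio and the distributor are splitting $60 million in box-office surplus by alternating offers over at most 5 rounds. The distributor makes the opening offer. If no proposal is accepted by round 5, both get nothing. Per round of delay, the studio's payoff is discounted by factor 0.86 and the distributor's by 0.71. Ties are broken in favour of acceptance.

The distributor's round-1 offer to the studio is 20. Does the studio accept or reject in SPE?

Reject

Work out the studio's continuation value if the offer is rejected.
Round 5 (the distributor proposes): the studio will accept anything ≥ 0, so the distributor offers 0 and keeps 60.
Round 4 (the studio proposes): the distributor can get 60 next round, worth 0.71 × 60 = 42.6 now, so the studio offers 42.6, keeping 17.4.
Round 3 (the distributor proposes): the studio can get 17.4 next round, worth 0.86 × 17.4 = 14.964 now, so the distributor offers 14.964, keeping 45.036.
Round 2 (the studio proposes): the distributor can get 45.036 next round, worth 0.71 × 45.036 = 31.97556 now. The studio offers 31.97556 and keeps 60 − 31.97556 = 28.02444.
So by rejecting in round 1, the studio gets 28.02444 next round, worth 0.86 × 28.02444 = 24.1010184 now.
Offer 20 < 24.1010184, so the studio rejects.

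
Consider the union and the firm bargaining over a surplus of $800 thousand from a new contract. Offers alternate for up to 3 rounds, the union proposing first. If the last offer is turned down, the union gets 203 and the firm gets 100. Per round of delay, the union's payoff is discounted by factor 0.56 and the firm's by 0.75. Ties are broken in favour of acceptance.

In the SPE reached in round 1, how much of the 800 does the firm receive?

By backward induction:
Round 3 (the union proposes): the firm gets 100 if talks fail, so the union offers 100 and keeps 700.
Round 2 (the firm proposes): the union can get 700 next round, worth 0.56 × 700 = 392 now, so the firm offers 392, keeping 408.
Round 1 (the union proposes): the firm can get 408 next round, worth 0.75 × 408 = 306 now. The union offers 306 and keeps 800 − 306 = 494.

306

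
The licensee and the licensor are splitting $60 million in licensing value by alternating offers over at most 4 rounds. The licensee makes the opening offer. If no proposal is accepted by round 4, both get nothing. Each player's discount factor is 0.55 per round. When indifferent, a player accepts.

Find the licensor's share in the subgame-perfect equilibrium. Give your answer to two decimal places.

Round 4 (the licensor proposes): rejection yields 0 for the licensee; the licensor offers 0 and keeps 60.
Round 3 (the licensee proposes): the licensor can get 60 next round, worth 0.55 × 60 = 33 now, so the licensee offers 33, keeping 27.
Round 2 (the licensor proposes): the licensee can get 27 next round, worth 0.55 × 27 = 14.85 now; the licensor offers that and keeps 45.15.
Round 1 (the licensee proposes): the licensor can get 45.15 next round, worth 0.55 × 45.15 = 24.8325 now; the licensee offers that and keeps 35.1675.

24.83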